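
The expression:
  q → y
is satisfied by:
  {y: True, q: False}
  {q: False, y: False}
  {q: True, y: True}


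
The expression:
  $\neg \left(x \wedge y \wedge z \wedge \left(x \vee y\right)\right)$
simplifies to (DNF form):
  $\neg x \vee \neg y \vee \neg z$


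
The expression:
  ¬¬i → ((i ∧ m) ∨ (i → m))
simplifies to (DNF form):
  m ∨ ¬i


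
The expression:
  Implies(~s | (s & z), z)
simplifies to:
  s | z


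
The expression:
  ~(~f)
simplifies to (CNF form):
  f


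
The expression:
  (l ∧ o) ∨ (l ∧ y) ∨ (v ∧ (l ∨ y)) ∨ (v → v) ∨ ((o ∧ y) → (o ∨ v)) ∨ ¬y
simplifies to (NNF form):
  True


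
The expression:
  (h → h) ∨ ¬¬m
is always true.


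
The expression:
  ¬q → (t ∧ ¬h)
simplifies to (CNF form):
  (q ∨ t) ∧ (q ∨ ¬h)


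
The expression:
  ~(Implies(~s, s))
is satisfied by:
  {s: False}


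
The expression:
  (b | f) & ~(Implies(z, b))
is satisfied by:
  {z: True, f: True, b: False}


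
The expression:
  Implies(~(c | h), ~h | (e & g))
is always true.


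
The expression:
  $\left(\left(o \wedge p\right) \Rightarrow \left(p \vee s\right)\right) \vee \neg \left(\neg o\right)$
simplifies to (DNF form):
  $\text{True}$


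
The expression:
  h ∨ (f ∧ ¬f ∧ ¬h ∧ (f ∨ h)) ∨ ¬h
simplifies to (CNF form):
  True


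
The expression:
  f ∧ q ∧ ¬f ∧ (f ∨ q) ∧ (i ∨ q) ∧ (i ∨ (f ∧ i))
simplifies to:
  False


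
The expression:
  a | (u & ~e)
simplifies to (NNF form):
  a | (u & ~e)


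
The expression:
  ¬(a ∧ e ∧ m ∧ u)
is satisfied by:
  {u: False, m: False, a: False, e: False}
  {e: True, u: False, m: False, a: False}
  {a: True, u: False, m: False, e: False}
  {e: True, a: True, u: False, m: False}
  {m: True, e: False, u: False, a: False}
  {e: True, m: True, u: False, a: False}
  {a: True, m: True, e: False, u: False}
  {e: True, a: True, m: True, u: False}
  {u: True, a: False, m: False, e: False}
  {e: True, u: True, a: False, m: False}
  {a: True, u: True, e: False, m: False}
  {e: True, a: True, u: True, m: False}
  {m: True, u: True, a: False, e: False}
  {e: True, m: True, u: True, a: False}
  {a: True, m: True, u: True, e: False}


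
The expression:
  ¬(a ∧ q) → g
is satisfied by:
  {q: True, g: True, a: True}
  {q: True, g: True, a: False}
  {g: True, a: True, q: False}
  {g: True, a: False, q: False}
  {q: True, a: True, g: False}


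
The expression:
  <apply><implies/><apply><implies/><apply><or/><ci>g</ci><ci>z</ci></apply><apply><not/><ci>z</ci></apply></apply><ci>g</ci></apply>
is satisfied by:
  {z: True, g: True}
  {z: True, g: False}
  {g: True, z: False}


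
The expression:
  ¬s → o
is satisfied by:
  {o: True, s: True}
  {o: True, s: False}
  {s: True, o: False}


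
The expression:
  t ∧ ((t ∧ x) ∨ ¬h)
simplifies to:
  t ∧ (x ∨ ¬h)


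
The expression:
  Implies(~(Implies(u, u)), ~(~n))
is always true.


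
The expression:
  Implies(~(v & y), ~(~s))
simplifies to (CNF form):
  (s | v) & (s | y)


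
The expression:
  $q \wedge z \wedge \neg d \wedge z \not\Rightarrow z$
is never true.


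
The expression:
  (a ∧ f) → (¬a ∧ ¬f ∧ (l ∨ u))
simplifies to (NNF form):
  ¬a ∨ ¬f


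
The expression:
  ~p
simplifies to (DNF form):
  ~p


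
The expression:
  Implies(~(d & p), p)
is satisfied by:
  {p: True}


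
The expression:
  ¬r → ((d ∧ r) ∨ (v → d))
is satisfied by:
  {r: True, d: True, v: False}
  {r: True, v: False, d: False}
  {d: True, v: False, r: False}
  {d: False, v: False, r: False}
  {r: True, d: True, v: True}
  {r: True, v: True, d: False}
  {d: True, v: True, r: False}


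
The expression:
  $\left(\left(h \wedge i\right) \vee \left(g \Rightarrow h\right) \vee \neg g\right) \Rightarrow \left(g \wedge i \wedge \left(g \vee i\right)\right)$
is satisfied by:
  {g: True, i: True, h: False}
  {g: True, h: False, i: False}
  {g: True, i: True, h: True}


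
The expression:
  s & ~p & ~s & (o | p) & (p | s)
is never true.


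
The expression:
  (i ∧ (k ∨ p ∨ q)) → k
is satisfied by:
  {k: True, q: False, p: False, i: False}
  {k: True, p: True, q: False, i: False}
  {k: True, q: True, p: False, i: False}
  {k: True, p: True, q: True, i: False}
  {k: False, q: False, p: False, i: False}
  {p: True, k: False, q: False, i: False}
  {q: True, k: False, p: False, i: False}
  {p: True, q: True, k: False, i: False}
  {i: True, k: True, q: False, p: False}
  {i: True, p: True, k: True, q: False}
  {i: True, k: True, q: True, p: False}
  {i: True, p: True, k: True, q: True}
  {i: True, k: False, q: False, p: False}


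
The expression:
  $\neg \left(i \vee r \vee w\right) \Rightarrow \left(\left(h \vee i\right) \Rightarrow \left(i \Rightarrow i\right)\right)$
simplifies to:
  $\text{True}$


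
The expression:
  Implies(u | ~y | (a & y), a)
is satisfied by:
  {a: True, y: True, u: False}
  {a: True, y: False, u: False}
  {a: True, u: True, y: True}
  {a: True, u: True, y: False}
  {y: True, u: False, a: False}


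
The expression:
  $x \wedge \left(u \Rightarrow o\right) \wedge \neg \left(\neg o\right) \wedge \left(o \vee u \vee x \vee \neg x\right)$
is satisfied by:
  {x: True, o: True}


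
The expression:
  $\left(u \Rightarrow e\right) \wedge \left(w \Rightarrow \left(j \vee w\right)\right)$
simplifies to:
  $e \vee \neg u$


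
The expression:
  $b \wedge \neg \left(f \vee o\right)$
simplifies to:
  $b \wedge \neg f \wedge \neg o$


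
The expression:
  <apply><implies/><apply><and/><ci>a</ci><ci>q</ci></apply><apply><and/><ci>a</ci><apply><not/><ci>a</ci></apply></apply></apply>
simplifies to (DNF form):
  <apply><or/><apply><not/><ci>a</ci></apply><apply><not/><ci>q</ci></apply></apply>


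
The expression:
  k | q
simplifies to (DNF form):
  k | q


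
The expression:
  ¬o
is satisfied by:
  {o: False}


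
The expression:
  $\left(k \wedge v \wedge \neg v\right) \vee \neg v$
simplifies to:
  $\neg v$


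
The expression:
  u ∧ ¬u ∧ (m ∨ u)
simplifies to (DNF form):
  False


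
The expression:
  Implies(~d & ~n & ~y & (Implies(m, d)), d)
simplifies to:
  d | m | n | y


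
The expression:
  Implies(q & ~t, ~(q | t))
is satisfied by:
  {t: True, q: False}
  {q: False, t: False}
  {q: True, t: True}


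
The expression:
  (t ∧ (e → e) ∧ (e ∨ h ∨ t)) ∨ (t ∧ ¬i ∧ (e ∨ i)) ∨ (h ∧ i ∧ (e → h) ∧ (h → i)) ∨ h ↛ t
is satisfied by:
  {t: True, h: True}
  {t: True, h: False}
  {h: True, t: False}


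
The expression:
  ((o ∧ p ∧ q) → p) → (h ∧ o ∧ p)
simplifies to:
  h ∧ o ∧ p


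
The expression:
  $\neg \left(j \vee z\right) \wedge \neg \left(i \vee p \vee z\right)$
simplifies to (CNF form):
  $\neg i \wedge \neg j \wedge \neg p \wedge \neg z$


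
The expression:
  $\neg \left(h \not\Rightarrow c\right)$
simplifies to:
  $c \vee \neg h$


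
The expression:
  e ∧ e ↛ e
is never true.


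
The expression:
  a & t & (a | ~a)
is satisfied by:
  {t: True, a: True}


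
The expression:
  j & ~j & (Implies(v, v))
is never true.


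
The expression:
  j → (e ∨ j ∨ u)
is always true.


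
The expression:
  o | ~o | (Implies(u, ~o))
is always true.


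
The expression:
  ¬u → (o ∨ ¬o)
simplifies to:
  True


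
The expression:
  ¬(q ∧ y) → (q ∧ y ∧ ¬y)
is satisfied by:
  {y: True, q: True}


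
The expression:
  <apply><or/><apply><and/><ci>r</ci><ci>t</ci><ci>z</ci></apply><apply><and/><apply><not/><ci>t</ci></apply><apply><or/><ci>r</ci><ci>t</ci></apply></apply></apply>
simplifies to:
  <apply><and/><ci>r</ci><apply><or/><ci>z</ci><apply><not/><ci>t</ci></apply></apply></apply>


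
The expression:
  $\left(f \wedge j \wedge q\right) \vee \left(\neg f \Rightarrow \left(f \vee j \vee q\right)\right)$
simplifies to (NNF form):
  $f \vee j \vee q$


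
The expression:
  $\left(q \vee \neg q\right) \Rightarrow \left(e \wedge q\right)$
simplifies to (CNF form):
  $e \wedge q$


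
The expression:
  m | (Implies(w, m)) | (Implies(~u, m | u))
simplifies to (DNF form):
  m | u | ~w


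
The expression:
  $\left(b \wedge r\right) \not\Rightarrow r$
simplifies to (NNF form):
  $\text{False}$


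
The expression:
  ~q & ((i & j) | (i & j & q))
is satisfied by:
  {i: True, j: True, q: False}


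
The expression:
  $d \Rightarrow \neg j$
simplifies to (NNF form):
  $\neg d \vee \neg j$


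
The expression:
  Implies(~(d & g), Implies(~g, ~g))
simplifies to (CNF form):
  True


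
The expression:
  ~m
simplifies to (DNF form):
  ~m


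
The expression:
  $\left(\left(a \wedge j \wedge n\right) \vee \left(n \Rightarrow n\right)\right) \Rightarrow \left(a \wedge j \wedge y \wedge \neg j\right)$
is never true.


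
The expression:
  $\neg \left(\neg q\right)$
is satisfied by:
  {q: True}


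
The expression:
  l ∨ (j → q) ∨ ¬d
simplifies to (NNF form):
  l ∨ q ∨ ¬d ∨ ¬j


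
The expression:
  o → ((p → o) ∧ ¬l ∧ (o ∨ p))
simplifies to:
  ¬l ∨ ¬o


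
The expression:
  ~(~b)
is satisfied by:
  {b: True}


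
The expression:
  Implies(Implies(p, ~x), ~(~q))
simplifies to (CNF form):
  (p | q) & (q | x)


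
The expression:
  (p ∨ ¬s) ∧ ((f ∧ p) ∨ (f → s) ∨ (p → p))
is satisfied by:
  {p: True, s: False}
  {s: False, p: False}
  {s: True, p: True}


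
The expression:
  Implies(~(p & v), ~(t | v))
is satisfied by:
  {p: True, v: False, t: False}
  {v: False, t: False, p: False}
  {p: True, v: True, t: False}
  {t: True, p: True, v: True}


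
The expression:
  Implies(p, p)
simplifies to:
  True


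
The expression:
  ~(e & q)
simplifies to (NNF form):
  ~e | ~q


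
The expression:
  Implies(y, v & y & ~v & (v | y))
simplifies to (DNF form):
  ~y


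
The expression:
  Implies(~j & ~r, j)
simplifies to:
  j | r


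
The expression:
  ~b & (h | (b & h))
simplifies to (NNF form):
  h & ~b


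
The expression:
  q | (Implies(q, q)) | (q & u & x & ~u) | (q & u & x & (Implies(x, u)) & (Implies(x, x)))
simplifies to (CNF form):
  True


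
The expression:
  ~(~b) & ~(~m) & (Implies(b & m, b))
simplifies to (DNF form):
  b & m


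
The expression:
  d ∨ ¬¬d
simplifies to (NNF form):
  d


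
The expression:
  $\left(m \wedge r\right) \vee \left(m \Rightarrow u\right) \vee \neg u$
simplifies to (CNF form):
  $\text{True}$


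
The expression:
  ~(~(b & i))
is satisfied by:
  {i: True, b: True}


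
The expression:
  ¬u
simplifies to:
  ¬u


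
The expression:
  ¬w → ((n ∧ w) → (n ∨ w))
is always true.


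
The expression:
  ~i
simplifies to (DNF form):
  ~i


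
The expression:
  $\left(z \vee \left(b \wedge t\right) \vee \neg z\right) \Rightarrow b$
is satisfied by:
  {b: True}


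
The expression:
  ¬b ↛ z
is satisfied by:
  {z: True, b: False}
  {b: False, z: False}
  {b: True, z: True}


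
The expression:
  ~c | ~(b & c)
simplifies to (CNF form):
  ~b | ~c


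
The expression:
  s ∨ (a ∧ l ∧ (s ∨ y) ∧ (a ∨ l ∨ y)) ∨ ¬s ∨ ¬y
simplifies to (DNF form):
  True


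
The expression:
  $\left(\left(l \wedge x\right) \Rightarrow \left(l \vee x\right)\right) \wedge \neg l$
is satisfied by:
  {l: False}


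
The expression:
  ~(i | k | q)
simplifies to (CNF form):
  ~i & ~k & ~q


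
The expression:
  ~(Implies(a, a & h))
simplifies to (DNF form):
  a & ~h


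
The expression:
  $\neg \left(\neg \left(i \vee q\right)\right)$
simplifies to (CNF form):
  $i \vee q$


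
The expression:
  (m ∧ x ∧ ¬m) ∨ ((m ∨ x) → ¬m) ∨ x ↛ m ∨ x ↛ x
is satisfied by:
  {m: False}


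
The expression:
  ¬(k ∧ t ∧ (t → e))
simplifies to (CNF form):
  ¬e ∨ ¬k ∨ ¬t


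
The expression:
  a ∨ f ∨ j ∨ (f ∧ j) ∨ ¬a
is always true.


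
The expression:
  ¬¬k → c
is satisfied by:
  {c: True, k: False}
  {k: False, c: False}
  {k: True, c: True}


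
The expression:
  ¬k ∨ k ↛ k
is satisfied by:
  {k: False}


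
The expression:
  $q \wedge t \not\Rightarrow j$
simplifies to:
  $q \wedge t \wedge \neg j$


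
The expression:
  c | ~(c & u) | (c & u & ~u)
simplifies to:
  True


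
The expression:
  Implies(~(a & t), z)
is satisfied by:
  {t: True, z: True, a: True}
  {t: True, z: True, a: False}
  {z: True, a: True, t: False}
  {z: True, a: False, t: False}
  {t: True, a: True, z: False}


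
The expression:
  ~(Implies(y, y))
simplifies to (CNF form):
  False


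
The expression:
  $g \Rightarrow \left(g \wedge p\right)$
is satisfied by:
  {p: True, g: False}
  {g: False, p: False}
  {g: True, p: True}


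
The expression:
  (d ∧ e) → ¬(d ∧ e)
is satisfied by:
  {e: False, d: False}
  {d: True, e: False}
  {e: True, d: False}


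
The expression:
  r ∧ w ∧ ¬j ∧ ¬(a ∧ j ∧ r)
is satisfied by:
  {r: True, w: True, j: False}


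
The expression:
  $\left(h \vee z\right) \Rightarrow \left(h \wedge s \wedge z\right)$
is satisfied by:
  {s: True, z: False, h: False}
  {s: False, z: False, h: False}
  {z: True, h: True, s: True}


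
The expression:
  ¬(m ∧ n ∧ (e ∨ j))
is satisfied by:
  {e: False, m: False, n: False, j: False}
  {j: True, e: False, m: False, n: False}
  {e: True, j: False, m: False, n: False}
  {j: True, e: True, m: False, n: False}
  {n: True, j: False, e: False, m: False}
  {j: True, n: True, e: False, m: False}
  {n: True, e: True, j: False, m: False}
  {j: True, n: True, e: True, m: False}
  {m: True, n: False, e: False, j: False}
  {m: True, j: True, n: False, e: False}
  {m: True, e: True, n: False, j: False}
  {j: True, m: True, e: True, n: False}
  {m: True, n: True, j: False, e: False}


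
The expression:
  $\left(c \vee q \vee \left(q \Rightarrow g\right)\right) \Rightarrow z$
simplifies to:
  $z$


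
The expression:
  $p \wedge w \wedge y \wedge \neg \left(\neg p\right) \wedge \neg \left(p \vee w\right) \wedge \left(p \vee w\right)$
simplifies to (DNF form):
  $\text{False}$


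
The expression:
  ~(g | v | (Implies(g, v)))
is never true.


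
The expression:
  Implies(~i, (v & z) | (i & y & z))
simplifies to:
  i | (v & z)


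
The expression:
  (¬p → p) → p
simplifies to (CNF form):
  True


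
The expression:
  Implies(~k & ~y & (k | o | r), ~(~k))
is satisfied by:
  {y: True, k: True, o: False, r: False}
  {r: True, y: True, k: True, o: False}
  {y: True, k: True, o: True, r: False}
  {r: True, y: True, k: True, o: True}
  {y: True, o: False, k: False, r: False}
  {y: True, r: True, o: False, k: False}
  {y: True, o: True, k: False, r: False}
  {y: True, r: True, o: True, k: False}
  {k: True, r: False, o: False, y: False}
  {r: True, k: True, o: False, y: False}
  {k: True, o: True, r: False, y: False}
  {r: True, k: True, o: True, y: False}
  {r: False, o: False, k: False, y: False}


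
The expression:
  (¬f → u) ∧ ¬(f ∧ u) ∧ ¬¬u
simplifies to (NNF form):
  u ∧ ¬f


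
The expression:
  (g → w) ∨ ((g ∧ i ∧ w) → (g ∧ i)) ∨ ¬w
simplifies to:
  True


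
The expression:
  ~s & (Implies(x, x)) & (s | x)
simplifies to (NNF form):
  x & ~s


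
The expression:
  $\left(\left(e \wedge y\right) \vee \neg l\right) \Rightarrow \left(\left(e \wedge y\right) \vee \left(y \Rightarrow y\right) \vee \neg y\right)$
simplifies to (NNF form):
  $\text{True}$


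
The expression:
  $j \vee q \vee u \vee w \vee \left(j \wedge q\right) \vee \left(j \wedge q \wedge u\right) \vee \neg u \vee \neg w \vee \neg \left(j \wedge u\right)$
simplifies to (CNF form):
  $\text{True}$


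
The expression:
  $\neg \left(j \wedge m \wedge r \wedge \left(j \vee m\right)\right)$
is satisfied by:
  {m: False, r: False, j: False}
  {j: True, m: False, r: False}
  {r: True, m: False, j: False}
  {j: True, r: True, m: False}
  {m: True, j: False, r: False}
  {j: True, m: True, r: False}
  {r: True, m: True, j: False}


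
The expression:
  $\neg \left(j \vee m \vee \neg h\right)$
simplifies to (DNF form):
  $h \wedge \neg j \wedge \neg m$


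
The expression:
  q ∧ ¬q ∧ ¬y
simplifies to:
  False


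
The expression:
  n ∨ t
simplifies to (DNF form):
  n ∨ t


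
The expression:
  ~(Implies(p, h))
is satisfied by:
  {p: True, h: False}


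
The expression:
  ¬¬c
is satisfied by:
  {c: True}


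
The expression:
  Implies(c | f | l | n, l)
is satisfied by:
  {l: True, c: False, n: False, f: False}
  {f: True, l: True, c: False, n: False}
  {l: True, n: True, c: False, f: False}
  {f: True, l: True, n: True, c: False}
  {l: True, c: True, n: False, f: False}
  {l: True, f: True, c: True, n: False}
  {l: True, n: True, c: True, f: False}
  {f: True, l: True, n: True, c: True}
  {f: False, c: False, n: False, l: False}


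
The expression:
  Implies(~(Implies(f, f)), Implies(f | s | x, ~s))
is always true.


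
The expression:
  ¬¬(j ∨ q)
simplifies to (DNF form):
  j ∨ q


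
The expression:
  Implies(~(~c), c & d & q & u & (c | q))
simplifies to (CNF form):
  (d | ~c) & (q | ~c) & (u | ~c)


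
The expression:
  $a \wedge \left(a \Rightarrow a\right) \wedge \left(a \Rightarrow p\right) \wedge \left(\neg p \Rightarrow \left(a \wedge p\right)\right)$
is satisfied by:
  {a: True, p: True}


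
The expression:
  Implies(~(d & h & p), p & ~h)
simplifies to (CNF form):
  p & (d | ~h)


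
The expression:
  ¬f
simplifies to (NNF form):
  ¬f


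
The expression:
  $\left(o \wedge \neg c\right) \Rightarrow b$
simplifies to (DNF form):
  $b \vee c \vee \neg o$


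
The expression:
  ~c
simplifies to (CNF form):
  ~c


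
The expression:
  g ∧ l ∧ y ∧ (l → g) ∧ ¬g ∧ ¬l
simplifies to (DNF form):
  False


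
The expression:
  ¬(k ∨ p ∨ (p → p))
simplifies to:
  False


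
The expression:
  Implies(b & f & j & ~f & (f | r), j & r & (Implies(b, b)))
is always true.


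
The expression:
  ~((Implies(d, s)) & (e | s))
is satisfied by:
  {d: True, e: False, s: False}
  {e: False, s: False, d: False}
  {d: True, e: True, s: False}


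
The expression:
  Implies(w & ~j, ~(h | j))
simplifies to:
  j | ~h | ~w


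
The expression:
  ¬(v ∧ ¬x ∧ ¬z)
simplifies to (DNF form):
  x ∨ z ∨ ¬v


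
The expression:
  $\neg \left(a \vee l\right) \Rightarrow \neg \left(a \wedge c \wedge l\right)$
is always true.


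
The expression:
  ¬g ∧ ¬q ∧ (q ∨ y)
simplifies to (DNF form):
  y ∧ ¬g ∧ ¬q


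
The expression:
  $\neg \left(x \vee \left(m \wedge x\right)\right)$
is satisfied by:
  {x: False}


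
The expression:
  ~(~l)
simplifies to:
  l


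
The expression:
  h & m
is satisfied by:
  {h: True, m: True}


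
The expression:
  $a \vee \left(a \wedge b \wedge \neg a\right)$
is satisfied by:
  {a: True}


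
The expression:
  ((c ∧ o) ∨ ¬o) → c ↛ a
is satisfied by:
  {o: True, a: False, c: False}
  {c: True, o: True, a: False}
  {c: True, a: False, o: False}
  {o: True, a: True, c: False}


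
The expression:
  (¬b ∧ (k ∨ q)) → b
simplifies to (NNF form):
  b ∨ (¬k ∧ ¬q)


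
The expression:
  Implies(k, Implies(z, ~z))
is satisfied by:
  {k: False, z: False}
  {z: True, k: False}
  {k: True, z: False}


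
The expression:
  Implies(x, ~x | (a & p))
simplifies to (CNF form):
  (a | ~x) & (p | ~x)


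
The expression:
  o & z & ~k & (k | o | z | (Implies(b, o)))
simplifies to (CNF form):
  o & z & ~k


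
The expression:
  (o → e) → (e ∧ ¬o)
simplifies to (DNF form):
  (e ∧ ¬o) ∨ (o ∧ ¬e)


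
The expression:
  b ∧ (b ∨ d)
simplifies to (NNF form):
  b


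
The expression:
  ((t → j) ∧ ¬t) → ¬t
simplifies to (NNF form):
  True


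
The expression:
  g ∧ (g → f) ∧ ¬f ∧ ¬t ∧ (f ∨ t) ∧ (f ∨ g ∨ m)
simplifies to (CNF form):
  False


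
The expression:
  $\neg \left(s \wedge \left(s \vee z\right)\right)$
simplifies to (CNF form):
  $\neg s$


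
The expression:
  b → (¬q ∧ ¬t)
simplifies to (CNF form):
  (¬b ∨ ¬q) ∧ (¬b ∨ ¬t)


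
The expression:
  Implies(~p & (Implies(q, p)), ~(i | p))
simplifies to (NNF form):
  p | q | ~i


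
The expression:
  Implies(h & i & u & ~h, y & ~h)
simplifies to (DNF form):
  True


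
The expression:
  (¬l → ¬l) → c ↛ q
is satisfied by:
  {c: True, q: False}


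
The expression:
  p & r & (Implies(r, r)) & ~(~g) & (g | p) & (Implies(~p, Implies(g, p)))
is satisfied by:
  {r: True, p: True, g: True}


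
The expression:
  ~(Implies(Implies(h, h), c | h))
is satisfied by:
  {h: False, c: False}


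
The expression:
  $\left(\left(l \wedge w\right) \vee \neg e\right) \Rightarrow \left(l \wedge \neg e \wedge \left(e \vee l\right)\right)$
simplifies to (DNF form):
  $\left(e \wedge \neg l\right) \vee \left(l \wedge \neg e\right) \vee \left(l \wedge \neg w\right)$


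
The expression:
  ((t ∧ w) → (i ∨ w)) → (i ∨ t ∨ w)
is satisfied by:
  {i: True, t: True, w: True}
  {i: True, t: True, w: False}
  {i: True, w: True, t: False}
  {i: True, w: False, t: False}
  {t: True, w: True, i: False}
  {t: True, w: False, i: False}
  {w: True, t: False, i: False}


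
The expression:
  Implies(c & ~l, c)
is always true.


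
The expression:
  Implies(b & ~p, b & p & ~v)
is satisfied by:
  {p: True, b: False}
  {b: False, p: False}
  {b: True, p: True}


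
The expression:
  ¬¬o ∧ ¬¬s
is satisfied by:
  {s: True, o: True}


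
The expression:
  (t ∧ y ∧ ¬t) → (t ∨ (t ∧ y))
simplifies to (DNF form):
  True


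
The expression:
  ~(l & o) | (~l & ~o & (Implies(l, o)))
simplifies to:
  ~l | ~o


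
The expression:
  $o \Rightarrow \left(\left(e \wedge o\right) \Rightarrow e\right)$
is always true.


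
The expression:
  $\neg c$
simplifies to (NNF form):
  $\neg c$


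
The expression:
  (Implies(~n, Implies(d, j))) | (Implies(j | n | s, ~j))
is always true.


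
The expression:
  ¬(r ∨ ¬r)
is never true.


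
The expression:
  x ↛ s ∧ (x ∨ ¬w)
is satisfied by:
  {x: True, s: False}


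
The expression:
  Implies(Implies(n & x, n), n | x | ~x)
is always true.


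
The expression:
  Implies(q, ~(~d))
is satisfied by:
  {d: True, q: False}
  {q: False, d: False}
  {q: True, d: True}


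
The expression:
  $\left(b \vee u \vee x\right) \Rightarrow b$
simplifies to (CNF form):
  $\left(b \vee \neg u\right) \wedge \left(b \vee \neg x\right)$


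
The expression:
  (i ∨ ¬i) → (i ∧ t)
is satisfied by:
  {t: True, i: True}


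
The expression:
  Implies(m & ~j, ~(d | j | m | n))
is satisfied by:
  {j: True, m: False}
  {m: False, j: False}
  {m: True, j: True}


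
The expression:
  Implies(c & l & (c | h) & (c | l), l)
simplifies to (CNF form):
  True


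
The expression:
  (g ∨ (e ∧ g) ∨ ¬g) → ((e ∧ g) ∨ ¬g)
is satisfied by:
  {e: True, g: False}
  {g: False, e: False}
  {g: True, e: True}


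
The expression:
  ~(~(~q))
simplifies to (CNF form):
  ~q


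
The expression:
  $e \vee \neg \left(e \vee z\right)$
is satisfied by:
  {e: True, z: False}
  {z: False, e: False}
  {z: True, e: True}


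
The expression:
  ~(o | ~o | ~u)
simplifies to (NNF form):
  False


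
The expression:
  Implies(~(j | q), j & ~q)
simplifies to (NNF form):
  j | q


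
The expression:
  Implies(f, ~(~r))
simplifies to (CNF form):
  r | ~f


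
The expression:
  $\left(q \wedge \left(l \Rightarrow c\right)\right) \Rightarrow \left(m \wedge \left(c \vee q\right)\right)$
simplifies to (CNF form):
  $\left(l \vee m \vee \neg q\right) \wedge \left(m \vee \neg c \vee \neg q\right)$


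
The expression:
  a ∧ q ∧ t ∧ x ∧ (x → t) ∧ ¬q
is never true.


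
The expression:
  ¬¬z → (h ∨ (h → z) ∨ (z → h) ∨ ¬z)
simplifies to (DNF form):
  True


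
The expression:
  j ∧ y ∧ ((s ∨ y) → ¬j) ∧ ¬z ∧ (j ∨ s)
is never true.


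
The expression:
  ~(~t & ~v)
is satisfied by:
  {t: True, v: True}
  {t: True, v: False}
  {v: True, t: False}


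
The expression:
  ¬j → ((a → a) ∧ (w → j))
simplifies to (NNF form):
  j ∨ ¬w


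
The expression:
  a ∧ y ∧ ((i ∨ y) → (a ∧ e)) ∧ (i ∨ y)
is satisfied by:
  {a: True, e: True, y: True}


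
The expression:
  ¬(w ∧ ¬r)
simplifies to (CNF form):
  r ∨ ¬w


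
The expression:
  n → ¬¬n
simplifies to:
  True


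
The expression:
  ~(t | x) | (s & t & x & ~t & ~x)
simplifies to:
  ~t & ~x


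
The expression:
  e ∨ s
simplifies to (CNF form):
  e ∨ s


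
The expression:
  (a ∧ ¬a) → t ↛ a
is always true.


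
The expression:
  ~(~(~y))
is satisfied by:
  {y: False}


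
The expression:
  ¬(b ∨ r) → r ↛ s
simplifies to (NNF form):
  b ∨ r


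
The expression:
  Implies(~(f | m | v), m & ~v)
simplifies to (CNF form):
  f | m | v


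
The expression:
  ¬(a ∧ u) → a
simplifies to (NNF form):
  a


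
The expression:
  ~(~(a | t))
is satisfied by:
  {a: True, t: True}
  {a: True, t: False}
  {t: True, a: False}


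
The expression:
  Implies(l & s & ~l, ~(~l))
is always true.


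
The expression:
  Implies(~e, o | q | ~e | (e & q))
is always true.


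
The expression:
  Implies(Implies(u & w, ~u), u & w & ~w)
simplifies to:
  u & w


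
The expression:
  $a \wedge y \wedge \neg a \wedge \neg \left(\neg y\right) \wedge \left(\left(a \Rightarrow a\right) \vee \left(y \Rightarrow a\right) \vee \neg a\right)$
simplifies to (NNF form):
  $\text{False}$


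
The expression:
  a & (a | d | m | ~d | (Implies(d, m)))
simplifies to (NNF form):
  a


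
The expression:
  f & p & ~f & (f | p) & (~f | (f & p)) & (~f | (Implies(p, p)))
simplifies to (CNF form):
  False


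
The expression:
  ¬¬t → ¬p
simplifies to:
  ¬p ∨ ¬t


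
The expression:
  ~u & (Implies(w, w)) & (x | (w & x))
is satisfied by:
  {x: True, u: False}


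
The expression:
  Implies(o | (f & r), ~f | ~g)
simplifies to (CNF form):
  (~f | ~g | ~o) & (~f | ~g | ~r)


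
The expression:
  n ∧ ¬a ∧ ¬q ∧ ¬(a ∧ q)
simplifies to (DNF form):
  n ∧ ¬a ∧ ¬q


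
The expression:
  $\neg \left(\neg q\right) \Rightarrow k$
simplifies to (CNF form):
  $k \vee \neg q$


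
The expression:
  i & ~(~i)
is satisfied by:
  {i: True}


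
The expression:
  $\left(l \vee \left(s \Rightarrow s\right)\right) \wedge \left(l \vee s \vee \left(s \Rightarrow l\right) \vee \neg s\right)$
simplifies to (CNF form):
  $\text{True}$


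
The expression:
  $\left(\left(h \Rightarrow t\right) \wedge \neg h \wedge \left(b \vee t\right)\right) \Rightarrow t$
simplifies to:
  $h \vee t \vee \neg b$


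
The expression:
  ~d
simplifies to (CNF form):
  ~d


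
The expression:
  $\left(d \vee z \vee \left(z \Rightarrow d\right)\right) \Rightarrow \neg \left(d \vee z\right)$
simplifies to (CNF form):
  $\neg d \wedge \neg z$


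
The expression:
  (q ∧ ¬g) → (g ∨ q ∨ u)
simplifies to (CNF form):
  True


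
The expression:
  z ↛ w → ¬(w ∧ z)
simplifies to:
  True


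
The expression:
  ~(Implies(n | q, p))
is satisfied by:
  {n: True, q: True, p: False}
  {n: True, q: False, p: False}
  {q: True, n: False, p: False}


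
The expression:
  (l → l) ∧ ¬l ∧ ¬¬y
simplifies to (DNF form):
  y ∧ ¬l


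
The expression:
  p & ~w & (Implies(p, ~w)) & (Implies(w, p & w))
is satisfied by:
  {p: True, w: False}


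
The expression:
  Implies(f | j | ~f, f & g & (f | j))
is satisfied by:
  {g: True, f: True}


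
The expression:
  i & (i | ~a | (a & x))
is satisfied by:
  {i: True}


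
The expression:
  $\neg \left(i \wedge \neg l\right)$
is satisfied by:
  {l: True, i: False}
  {i: False, l: False}
  {i: True, l: True}


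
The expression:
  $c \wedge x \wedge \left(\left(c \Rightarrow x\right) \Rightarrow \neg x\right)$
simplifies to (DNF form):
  $\text{False}$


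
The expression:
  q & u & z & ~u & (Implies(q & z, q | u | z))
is never true.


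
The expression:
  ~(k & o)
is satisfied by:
  {k: False, o: False}
  {o: True, k: False}
  {k: True, o: False}


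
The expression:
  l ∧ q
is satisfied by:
  {q: True, l: True}


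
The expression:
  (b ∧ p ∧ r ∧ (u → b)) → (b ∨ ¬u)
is always true.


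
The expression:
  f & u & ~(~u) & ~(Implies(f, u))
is never true.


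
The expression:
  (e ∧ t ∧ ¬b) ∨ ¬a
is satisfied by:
  {e: True, t: True, b: False, a: False}
  {e: True, t: False, b: False, a: False}
  {t: True, e: False, b: False, a: False}
  {e: False, t: False, b: False, a: False}
  {e: True, b: True, t: True, a: False}
  {e: True, b: True, t: False, a: False}
  {b: True, t: True, e: False, a: False}
  {b: True, t: False, e: False, a: False}
  {a: True, e: True, b: False, t: True}


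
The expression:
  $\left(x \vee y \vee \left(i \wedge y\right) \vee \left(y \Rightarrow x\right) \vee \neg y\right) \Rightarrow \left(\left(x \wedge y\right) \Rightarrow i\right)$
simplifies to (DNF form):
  $i \vee \neg x \vee \neg y$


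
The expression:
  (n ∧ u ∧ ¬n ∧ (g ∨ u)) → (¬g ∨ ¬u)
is always true.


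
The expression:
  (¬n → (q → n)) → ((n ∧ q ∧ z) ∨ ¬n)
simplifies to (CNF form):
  (q ∨ ¬n) ∧ (z ∨ ¬n)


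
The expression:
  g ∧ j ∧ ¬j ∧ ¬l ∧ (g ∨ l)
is never true.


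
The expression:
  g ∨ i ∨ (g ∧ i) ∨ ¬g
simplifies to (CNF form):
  True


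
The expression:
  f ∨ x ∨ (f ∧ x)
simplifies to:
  f ∨ x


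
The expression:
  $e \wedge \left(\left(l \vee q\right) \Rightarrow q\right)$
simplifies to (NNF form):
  $e \wedge \left(q \vee \neg l\right)$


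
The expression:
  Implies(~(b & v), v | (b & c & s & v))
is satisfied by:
  {v: True}


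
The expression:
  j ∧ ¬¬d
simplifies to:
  d ∧ j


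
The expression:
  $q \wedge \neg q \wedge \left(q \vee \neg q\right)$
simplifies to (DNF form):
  $\text{False}$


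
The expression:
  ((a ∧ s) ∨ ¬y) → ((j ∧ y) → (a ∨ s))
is always true.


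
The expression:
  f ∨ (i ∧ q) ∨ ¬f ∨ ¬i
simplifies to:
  True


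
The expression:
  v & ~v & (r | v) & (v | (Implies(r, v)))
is never true.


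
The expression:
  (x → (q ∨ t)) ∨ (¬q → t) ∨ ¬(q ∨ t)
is always true.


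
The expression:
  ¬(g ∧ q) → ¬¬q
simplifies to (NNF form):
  q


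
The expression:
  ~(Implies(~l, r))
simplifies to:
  ~l & ~r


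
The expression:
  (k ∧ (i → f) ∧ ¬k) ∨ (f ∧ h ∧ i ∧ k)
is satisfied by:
  {h: True, i: True, f: True, k: True}


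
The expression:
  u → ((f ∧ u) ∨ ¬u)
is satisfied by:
  {f: True, u: False}
  {u: False, f: False}
  {u: True, f: True}


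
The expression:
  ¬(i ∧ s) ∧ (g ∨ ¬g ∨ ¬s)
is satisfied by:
  {s: False, i: False}
  {i: True, s: False}
  {s: True, i: False}


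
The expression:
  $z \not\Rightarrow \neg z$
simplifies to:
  $z$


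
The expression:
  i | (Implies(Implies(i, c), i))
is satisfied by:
  {i: True}


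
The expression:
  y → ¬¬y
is always true.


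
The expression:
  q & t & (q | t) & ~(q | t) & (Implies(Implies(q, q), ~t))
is never true.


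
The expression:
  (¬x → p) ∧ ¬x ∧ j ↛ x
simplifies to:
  j ∧ p ∧ ¬x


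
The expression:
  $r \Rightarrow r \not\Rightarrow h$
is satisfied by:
  {h: False, r: False}
  {r: True, h: False}
  {h: True, r: False}


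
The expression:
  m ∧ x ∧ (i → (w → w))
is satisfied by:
  {m: True, x: True}


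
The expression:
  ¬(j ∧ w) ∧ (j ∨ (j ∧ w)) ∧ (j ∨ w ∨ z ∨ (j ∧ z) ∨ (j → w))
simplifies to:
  j ∧ ¬w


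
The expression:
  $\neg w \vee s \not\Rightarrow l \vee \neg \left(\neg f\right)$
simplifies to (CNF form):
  $\left(f \vee s \vee \neg w\right) \wedge \left(f \vee \neg l \vee \neg w\right)$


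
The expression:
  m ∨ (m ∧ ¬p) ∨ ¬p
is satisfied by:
  {m: True, p: False}
  {p: False, m: False}
  {p: True, m: True}


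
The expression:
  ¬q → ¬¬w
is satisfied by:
  {q: True, w: True}
  {q: True, w: False}
  {w: True, q: False}


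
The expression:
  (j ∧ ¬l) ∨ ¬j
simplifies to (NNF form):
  ¬j ∨ ¬l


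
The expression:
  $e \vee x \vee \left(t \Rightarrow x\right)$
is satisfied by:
  {x: True, e: True, t: False}
  {x: True, e: False, t: False}
  {e: True, x: False, t: False}
  {x: False, e: False, t: False}
  {x: True, t: True, e: True}
  {x: True, t: True, e: False}
  {t: True, e: True, x: False}


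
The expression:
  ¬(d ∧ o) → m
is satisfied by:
  {d: True, m: True, o: True}
  {d: True, m: True, o: False}
  {m: True, o: True, d: False}
  {m: True, o: False, d: False}
  {d: True, o: True, m: False}


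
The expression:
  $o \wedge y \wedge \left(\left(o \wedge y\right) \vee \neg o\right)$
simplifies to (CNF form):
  $o \wedge y$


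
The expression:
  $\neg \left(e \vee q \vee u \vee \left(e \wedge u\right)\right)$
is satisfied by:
  {q: False, u: False, e: False}


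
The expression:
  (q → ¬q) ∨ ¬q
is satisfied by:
  {q: False}


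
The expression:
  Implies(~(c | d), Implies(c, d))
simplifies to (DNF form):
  True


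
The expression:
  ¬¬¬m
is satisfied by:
  {m: False}


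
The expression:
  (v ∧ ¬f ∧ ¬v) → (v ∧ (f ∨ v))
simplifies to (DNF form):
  True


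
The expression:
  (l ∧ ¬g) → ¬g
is always true.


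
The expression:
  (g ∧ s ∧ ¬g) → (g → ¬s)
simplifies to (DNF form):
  True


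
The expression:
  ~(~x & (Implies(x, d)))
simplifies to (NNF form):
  x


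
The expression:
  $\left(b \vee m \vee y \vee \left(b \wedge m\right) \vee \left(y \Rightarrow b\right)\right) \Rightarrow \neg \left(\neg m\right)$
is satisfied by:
  {m: True}


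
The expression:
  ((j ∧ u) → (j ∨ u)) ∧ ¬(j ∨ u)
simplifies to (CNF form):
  ¬j ∧ ¬u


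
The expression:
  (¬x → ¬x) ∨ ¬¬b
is always true.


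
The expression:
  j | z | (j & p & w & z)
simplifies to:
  j | z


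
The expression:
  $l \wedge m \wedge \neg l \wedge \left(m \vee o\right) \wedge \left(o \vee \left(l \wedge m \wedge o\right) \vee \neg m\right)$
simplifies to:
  $\text{False}$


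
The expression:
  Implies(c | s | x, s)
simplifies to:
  s | (~c & ~x)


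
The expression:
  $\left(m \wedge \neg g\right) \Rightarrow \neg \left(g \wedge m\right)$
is always true.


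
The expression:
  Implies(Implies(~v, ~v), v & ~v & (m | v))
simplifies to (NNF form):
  False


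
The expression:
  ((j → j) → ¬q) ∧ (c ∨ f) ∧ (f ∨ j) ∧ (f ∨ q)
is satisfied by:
  {f: True, q: False}


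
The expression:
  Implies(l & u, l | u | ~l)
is always true.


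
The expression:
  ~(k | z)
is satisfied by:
  {z: False, k: False}


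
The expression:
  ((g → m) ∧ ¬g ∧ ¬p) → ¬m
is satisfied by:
  {p: True, g: True, m: False}
  {p: True, m: False, g: False}
  {g: True, m: False, p: False}
  {g: False, m: False, p: False}
  {p: True, g: True, m: True}
  {p: True, m: True, g: False}
  {g: True, m: True, p: False}


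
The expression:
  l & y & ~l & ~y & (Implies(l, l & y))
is never true.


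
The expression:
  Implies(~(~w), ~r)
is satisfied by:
  {w: False, r: False}
  {r: True, w: False}
  {w: True, r: False}


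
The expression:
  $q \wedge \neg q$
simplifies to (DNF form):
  $\text{False}$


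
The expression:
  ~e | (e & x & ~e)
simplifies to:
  ~e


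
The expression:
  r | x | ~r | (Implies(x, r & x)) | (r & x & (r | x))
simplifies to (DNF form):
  True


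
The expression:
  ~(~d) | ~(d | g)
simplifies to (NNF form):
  d | ~g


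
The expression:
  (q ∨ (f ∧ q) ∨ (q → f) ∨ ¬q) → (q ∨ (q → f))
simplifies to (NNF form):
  True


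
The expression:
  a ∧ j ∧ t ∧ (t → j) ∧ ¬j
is never true.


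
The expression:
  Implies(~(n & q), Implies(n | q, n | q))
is always true.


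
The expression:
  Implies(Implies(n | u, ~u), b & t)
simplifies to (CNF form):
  (b | u) & (t | u)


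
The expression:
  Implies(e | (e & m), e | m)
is always true.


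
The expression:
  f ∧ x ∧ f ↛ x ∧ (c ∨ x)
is never true.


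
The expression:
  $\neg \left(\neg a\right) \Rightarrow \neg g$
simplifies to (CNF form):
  $\neg a \vee \neg g$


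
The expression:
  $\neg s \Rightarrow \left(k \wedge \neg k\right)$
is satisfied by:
  {s: True}


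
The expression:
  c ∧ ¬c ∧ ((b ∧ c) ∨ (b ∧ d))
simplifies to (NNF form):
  False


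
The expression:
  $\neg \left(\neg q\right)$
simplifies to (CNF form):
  $q$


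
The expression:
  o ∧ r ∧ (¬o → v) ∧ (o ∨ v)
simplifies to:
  o ∧ r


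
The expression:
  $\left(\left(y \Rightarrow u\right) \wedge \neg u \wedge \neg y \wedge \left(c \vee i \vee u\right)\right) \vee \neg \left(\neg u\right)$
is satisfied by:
  {i: True, u: True, c: True, y: False}
  {i: True, u: True, c: False, y: False}
  {u: True, c: True, i: False, y: False}
  {u: True, i: False, c: False, y: False}
  {i: True, y: True, u: True, c: True}
  {i: True, y: True, u: True, c: False}
  {y: True, u: True, c: True, i: False}
  {y: True, u: True, i: False, c: False}
  {i: True, c: True, u: False, y: False}
  {i: True, c: False, u: False, y: False}
  {c: True, i: False, u: False, y: False}


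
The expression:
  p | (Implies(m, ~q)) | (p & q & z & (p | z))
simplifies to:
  p | ~m | ~q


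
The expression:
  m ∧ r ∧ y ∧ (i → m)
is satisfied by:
  {r: True, m: True, y: True}


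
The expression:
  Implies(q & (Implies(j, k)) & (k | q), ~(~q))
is always true.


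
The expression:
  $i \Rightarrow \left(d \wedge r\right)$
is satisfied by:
  {r: True, d: True, i: False}
  {r: True, d: False, i: False}
  {d: True, r: False, i: False}
  {r: False, d: False, i: False}
  {r: True, i: True, d: True}


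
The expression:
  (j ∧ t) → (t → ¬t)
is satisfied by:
  {t: False, j: False}
  {j: True, t: False}
  {t: True, j: False}


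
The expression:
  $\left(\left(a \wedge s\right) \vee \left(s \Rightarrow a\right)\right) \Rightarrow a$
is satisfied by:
  {a: True, s: True}
  {a: True, s: False}
  {s: True, a: False}
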